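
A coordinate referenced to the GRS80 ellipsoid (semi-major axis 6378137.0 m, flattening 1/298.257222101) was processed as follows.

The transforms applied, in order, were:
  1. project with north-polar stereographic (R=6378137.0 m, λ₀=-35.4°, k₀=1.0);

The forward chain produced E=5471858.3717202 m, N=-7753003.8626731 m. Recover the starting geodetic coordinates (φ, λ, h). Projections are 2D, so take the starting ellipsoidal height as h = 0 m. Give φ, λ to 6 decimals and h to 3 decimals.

φ=16.708352°, λ=-0.186601°, h=0.000 m

start: E=5471858.3717, N=-7753003.8627 m
→ stereo⁻¹: φ=16.70835200°, λ=-0.18660100°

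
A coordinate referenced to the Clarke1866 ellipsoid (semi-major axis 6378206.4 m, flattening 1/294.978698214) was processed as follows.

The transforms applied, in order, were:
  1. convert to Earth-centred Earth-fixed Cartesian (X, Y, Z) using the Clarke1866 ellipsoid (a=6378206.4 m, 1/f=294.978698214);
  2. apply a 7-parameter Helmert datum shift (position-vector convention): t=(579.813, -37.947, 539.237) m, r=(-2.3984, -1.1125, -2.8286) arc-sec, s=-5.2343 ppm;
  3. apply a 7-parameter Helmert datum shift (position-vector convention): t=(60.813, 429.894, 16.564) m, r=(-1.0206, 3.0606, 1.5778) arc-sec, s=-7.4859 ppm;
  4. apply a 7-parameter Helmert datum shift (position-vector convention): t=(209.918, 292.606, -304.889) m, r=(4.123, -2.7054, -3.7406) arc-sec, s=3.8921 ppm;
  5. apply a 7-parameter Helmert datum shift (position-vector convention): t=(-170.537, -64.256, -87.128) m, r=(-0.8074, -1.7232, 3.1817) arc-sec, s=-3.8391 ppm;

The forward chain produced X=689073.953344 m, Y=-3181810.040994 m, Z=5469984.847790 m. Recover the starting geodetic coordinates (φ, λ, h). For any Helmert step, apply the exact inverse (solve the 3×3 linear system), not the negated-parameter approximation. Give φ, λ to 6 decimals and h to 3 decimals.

start: X=689073.9533, Y=-3181810.0410, Z=5469984.8478 m
→ Helmert⁻¹: X=689243.7550, Y=-3181790.0439, Z=5470074.7631
→ Helmert⁻¹: X=689160.6104, Y=-3181948.4197, Z=5470412.9253
→ Helmert⁻¹: X=688999.4409, Y=-3182434.4750, Z=5470431.7893
→ Helmert⁻¹: X=688496.3760, Y=-3182467.3466, Z=5469880.4651
→ geod (Bowring, a=6378206.400): φ=59.40632700°, λ=-77.79273200°, h=3447.2110 m

φ=59.406327°, λ=-77.792732°, h=3447.211 m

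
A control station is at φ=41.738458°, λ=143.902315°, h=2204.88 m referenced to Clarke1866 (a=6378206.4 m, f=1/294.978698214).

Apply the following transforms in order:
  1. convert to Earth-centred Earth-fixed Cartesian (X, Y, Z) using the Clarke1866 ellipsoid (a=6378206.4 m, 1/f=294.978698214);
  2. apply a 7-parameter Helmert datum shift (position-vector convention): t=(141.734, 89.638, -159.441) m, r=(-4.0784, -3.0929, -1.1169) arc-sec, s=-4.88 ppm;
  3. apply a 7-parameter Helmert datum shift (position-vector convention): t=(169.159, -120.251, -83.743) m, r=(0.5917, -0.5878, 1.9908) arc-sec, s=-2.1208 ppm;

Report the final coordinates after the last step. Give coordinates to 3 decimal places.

X=-3852490.788 m, Y=2809233.701 m, Z=4224850.122 m

start: φ=41.738458°, λ=143.902315°, h=2204.880 m
→ ECEF (a=6378206.400, f=1/294.978698214): X=-3852741.3526, Y=2809228.8795, Z=4225239.1212
→ Helmert 7p (PV): X=-3852628.9620, Y=2809409.2142, Z=4224945.7446
→ Helmert 7p (PV): X=-3852490.7877, Y=2809233.7009, Z=4224850.1216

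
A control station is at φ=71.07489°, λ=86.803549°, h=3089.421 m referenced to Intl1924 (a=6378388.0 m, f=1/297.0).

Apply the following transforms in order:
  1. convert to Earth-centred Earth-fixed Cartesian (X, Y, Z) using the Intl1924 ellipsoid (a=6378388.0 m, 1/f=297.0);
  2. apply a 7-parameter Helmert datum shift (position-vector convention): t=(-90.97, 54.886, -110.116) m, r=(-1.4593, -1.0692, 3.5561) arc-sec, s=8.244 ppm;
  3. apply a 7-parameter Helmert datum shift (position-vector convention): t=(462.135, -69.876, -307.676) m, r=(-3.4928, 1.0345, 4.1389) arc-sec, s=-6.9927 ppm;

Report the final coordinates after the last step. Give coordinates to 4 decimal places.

start: φ=71.074890°, λ=86.803549°, h=3089.421 m
→ ECEF (a=6378388.000, f=1/297.0): X=115755.2582, Y=2072738.0526, Z=6014061.3064
→ Helmert 7p (PV): X=115598.3324, Y=2072854.5711, Z=6013986.7059
→ Helmert 7p (PV): X=116048.2278, Y=2072874.3574, Z=6013601.2955

X=116048.2278 m, Y=2072874.3574 m, Z=6013601.2955 m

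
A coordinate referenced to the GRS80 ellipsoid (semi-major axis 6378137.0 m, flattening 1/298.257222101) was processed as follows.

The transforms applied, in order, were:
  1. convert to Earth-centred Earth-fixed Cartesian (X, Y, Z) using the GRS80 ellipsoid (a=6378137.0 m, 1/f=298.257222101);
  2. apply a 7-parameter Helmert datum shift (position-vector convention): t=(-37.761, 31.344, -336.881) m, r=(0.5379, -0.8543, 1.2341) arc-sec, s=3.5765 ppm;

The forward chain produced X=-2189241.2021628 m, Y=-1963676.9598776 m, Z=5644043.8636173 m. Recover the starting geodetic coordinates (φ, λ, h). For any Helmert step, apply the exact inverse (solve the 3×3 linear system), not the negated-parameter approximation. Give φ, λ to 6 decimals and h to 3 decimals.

start: X=-2189241.2022, Y=-1963676.9599, Z=5644043.8636 m
→ Helmert⁻¹: X=-2189183.9827, Y=-1963673.4632, Z=5644374.7455
→ geod (Bowring, a=6378137.000): φ=62.63684200°, λ=-138.10825100°, h=3250.7550 m

φ=62.636842°, λ=-138.108251°, h=3250.755 m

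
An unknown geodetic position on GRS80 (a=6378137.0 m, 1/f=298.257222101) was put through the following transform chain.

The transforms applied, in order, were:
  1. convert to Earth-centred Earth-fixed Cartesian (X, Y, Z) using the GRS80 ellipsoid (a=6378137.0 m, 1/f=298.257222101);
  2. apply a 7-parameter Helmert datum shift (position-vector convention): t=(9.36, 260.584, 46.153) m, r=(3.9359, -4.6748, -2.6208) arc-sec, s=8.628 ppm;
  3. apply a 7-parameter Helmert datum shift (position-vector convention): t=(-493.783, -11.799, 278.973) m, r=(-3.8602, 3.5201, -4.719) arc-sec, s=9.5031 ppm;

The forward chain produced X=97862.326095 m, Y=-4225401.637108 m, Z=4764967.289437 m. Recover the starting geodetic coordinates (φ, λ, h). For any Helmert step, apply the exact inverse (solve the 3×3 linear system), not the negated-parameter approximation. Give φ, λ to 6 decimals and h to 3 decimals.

φ=48.614123°, λ=-88.664352°, h=3011.658 m

start: X=97862.3261, Y=-4225401.6371, Z=4764967.2894 m
→ Helmert⁻¹: X=98370.5337, Y=-4225436.6014, Z=4764565.6382
→ Helmert⁻¹: X=98521.9994, Y=-4225568.5584, Z=4764556.7758
→ geod (Bowring, a=6378137.000): φ=48.61412300°, λ=-88.66435200°, h=3011.6580 m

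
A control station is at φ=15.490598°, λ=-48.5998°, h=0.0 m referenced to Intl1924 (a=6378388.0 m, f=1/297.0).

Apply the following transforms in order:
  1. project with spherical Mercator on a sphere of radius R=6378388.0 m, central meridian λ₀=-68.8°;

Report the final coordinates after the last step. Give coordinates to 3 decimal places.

E=2248764.470 m, N=1745874.157 m

start: φ=15.490598°, λ=-48.599800°, h=0.000 m
→ merc (R=6378388.0, λ₀=-68.8°): E=2248764.4705, N=1745874.1570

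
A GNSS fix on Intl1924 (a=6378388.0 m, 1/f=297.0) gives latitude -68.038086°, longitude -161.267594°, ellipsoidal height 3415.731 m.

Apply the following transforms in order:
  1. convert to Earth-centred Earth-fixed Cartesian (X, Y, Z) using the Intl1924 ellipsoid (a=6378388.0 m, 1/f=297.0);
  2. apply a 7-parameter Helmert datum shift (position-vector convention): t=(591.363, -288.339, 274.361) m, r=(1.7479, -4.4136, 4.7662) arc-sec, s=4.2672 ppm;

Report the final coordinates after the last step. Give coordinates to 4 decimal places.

start: φ=-68.038086°, λ=-161.267594°, h=3415.731 m
→ ECEF (a=6378388.000, f=1/297.0): X=-2266863.8255, Y=-768720.3573, Z=-5895987.0459
→ Helmert 7p (PV): X=-2266138.2113, Y=-769014.3945, Z=-5895792.8644

X=-2266138.2113 m, Y=-769014.3945 m, Z=-5895792.8644 m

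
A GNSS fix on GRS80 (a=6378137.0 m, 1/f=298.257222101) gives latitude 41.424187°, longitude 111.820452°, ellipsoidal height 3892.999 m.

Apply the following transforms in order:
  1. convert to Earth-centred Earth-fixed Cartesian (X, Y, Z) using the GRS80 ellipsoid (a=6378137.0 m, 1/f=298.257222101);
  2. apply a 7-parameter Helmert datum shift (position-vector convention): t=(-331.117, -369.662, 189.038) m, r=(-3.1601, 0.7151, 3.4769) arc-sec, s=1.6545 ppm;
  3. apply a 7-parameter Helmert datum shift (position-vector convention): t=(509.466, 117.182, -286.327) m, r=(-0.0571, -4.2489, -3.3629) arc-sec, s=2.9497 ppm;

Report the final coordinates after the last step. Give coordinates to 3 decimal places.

start: φ=41.424187°, λ=111.820452°, h=3892.999 m
→ ECEF (a=6378137.000, f=1/298.257222101): X=-1781358.2922, Y=4449106.9854, Z=4200438.0748
→ Helmert 7p (PV): X=-1781752.7904, Y=4448779.0103, Z=4200572.0751
→ Helmert 7p (PV): X=-1781262.5767, Y=4448939.5271, Z=4200260.2041

X=-1781262.577 m, Y=4448939.527 m, Z=4200260.204 m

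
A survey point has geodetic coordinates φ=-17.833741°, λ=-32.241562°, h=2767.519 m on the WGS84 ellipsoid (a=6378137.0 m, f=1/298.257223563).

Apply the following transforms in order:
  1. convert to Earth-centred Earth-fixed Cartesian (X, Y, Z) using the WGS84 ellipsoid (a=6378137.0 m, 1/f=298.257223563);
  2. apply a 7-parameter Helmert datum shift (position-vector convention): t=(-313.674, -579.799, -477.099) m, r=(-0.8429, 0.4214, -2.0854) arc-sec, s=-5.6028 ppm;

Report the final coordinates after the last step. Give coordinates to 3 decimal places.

start: φ=-17.833741°, λ=-32.241562°, h=2767.519 m
→ ECEF (a=6378137.000, f=1/298.257223563): X=5139292.2553, Y=-3241593.8446, Z=-1941722.9952
→ Helmert 7p (PV): X=5138913.0466, Y=-3242215.3759, Z=-1942186.4680

X=5138913.047 m, Y=-3242215.376 m, Z=-1942186.468 m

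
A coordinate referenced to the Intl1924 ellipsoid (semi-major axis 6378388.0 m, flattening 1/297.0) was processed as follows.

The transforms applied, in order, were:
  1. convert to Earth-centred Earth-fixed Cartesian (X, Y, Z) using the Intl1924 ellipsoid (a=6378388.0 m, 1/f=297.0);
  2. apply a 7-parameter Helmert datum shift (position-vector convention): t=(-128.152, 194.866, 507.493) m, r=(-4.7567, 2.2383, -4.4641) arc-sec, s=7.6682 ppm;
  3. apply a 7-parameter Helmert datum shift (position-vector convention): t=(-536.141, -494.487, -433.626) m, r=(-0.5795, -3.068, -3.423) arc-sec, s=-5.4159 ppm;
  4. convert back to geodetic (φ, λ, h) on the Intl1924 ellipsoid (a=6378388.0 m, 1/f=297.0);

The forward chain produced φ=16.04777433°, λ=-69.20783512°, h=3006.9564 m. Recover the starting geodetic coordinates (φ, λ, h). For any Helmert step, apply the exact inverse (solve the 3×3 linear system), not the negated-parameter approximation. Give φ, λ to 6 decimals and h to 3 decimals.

φ=16.045768°, λ=-69.198939°, h=2929.348 m

start: φ=16.047774°, λ=-69.207835°, h=3006.956 m
→ ECEF (a=6378388.000, f=1/297.0): X=2177547.3416, Y=-5734796.0998, Z=1752661.4349
→ Helmert⁻¹: X=2178216.5157, Y=-5734301.4467, Z=1753056.0461
→ Helmert⁻¹: X=2178433.0554, Y=-5734445.6058, Z=1752426.5110
→ geod (Bowring, a=6378388.000): φ=16.04576800°, λ=-69.19893900°, h=2929.3480 m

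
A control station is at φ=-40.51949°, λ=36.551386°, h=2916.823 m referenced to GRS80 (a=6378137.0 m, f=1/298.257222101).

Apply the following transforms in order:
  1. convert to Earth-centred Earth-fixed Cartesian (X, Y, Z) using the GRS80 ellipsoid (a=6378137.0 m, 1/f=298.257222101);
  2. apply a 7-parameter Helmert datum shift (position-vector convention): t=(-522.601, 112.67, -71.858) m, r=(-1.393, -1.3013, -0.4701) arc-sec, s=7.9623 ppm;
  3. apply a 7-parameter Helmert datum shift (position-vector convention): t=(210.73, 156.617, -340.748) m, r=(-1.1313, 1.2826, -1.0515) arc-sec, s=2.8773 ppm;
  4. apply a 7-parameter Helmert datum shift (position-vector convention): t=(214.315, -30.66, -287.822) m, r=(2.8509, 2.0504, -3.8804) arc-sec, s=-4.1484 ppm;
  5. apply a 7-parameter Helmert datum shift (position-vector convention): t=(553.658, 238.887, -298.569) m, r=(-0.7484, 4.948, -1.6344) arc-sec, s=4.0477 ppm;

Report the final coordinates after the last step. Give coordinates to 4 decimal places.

X=3902716.6683 m, Y=2893306.8269 m, Z=-4125081.6823 m

start: φ=-40.519490°, λ=36.551386°, h=2916.823 m
→ ECEF (a=6378137.000, f=1/298.257222101): X=3902259.5374, Y=2892939.7883, Z=-4123900.4427
→ Helmert 7p (PV): X=3901800.6182, Y=2893038.7482, Z=-4124000.0549
→ Helmert 7p (PV): X=3902011.6790, Y=2893161.1797, Z=-4124392.7987
→ Helmert 7p (PV): X=3902223.2360, Y=2893102.1158, Z=-4124662.3115
→ Helmert 7p (PV): X=3902716.6683, Y=2893306.8269, Z=-4125081.6823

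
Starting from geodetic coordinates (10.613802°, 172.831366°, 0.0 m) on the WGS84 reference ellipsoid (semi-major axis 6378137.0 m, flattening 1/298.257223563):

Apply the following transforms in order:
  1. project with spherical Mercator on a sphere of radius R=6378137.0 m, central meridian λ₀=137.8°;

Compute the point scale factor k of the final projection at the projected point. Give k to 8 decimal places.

1.01740680

start: φ=10.613802°, λ=172.831366°, h=0.000 m
→ into merc (λ₀=137.8°): φ=10.61380200°, λ−λ₀=35.03136600°
scale k = 1.01740680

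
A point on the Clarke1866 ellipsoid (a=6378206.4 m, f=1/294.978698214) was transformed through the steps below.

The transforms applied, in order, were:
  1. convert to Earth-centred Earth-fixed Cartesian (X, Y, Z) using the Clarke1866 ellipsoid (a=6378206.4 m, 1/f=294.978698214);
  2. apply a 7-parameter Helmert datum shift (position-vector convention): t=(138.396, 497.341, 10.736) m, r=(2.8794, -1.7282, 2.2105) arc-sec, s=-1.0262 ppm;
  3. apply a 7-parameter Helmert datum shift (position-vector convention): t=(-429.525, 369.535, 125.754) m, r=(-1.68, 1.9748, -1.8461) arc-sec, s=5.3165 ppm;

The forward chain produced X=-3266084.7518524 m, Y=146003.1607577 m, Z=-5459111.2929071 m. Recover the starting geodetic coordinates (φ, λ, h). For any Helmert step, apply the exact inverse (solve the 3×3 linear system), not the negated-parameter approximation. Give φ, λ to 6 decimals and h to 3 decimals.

start: X=-3266084.7519, Y=146003.1608, Z=-5459111.2929 m
→ Helmert⁻¹: X=-3265586.9014, Y=145648.0888, Z=-5459238.1018
→ Helmert⁻¹: X=-3265772.8340, Y=145109.6861, Z=-5459229.1033
→ geod (Bowring, a=6378206.400): φ=-59.25797400°, λ=177.45582200°, h=867.6650 m

φ=-59.257974°, λ=177.455822°, h=867.665 m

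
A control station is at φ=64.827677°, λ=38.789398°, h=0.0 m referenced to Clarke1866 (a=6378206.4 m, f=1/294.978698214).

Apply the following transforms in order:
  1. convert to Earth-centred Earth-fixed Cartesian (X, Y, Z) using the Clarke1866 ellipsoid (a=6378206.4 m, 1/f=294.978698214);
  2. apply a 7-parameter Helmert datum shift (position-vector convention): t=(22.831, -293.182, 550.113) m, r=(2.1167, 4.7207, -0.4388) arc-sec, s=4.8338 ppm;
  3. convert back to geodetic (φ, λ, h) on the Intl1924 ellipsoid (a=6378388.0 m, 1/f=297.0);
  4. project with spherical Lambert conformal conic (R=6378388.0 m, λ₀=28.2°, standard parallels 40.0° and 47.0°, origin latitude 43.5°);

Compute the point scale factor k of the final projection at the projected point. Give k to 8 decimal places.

start: φ=64.827677°, λ=38.789398°, h=0.000 m
→ ECEF (a=6378206.400, f=1/294.978698214): X=2120482.3947, Y=1704265.6904, Z=5749372.5825
→ Helmert 7p (PV): X=2120650.6855, Y=1703917.2348, Z=5749919.4453
→ geod (Bowring, a=6378388.000): φ=64.82945600°, λ=38.78145708°, h=156.3280 m
→ into lcc (λ₀=28.2°): φ=64.82945600°, λ−λ₀=10.58145708°
scale k = 1.08448664

1.08448664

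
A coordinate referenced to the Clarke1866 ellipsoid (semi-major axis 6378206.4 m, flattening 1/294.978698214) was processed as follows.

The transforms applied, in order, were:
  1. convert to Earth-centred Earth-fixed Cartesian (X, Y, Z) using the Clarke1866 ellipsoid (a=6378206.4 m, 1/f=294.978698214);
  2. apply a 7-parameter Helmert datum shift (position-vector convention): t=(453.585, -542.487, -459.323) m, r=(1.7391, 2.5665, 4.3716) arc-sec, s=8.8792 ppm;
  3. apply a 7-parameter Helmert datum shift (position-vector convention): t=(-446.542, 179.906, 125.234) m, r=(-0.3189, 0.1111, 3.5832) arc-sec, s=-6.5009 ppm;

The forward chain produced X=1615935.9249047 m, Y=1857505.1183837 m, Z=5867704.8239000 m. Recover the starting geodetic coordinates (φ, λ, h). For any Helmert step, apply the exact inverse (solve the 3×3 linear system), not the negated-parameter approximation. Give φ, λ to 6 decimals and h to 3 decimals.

φ=67.375143°, λ=48.983779°, h=3885.881 m

start: X=1615935.9249, Y=1857505.1184, Z=5867704.8239 m
→ Helmert⁻¹: X=1616422.0792, Y=1857300.1348, Z=5867621.4769
→ Helmert⁻¹: X=1615920.5067, Y=1857841.3534, Z=5868033.1388
→ geod (Bowring, a=6378206.400): φ=67.37514300°, λ=48.98377900°, h=3885.8810 m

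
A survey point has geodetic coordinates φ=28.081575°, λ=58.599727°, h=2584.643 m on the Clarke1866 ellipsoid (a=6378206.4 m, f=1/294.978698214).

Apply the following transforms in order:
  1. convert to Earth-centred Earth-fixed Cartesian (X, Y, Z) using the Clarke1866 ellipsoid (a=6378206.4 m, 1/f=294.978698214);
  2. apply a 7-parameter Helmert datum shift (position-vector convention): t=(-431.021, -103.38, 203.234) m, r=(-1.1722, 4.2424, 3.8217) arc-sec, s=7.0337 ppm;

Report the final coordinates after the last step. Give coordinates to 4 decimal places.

X=2934879.2268 m, Y=4808771.9599 m, Z=2985671.3202 m

start: φ=28.081575°, λ=58.599727°, h=2584.643 m
→ ECEF (a=6378206.400, f=1/294.978698214): X=2935317.2937, Y=4808770.1633, Z=2985534.7885
→ Helmert 7p (PV): X=2934879.2268, Y=4808771.9599, Z=2985671.3202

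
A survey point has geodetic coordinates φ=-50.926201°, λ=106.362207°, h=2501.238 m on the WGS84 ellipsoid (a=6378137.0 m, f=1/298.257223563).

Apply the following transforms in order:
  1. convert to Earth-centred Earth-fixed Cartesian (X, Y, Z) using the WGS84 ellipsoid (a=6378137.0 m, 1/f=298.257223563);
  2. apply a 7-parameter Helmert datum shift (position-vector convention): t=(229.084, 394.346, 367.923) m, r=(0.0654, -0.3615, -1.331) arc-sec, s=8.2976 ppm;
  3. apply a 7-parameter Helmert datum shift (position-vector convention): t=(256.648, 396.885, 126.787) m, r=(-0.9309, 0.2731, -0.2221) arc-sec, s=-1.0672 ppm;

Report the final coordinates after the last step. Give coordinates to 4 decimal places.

X=-1134772.5503 m, Y=3867576.9474 m, Z=-4929873.2682 m

start: φ=-50.926201°, λ=106.362207°, h=2501.238 m
→ ECEF (a=6378137.000, f=1/298.257223563): X=-1135281.3031, Y=3866769.8969, Z=-4930315.6157
→ Helmert 7p (PV): X=-1135028.0462, Y=3867205.2170, Z=-4929989.3661
→ Helmert 7p (PV): X=-1134772.5503, Y=3867576.9474, Z=-4929873.2682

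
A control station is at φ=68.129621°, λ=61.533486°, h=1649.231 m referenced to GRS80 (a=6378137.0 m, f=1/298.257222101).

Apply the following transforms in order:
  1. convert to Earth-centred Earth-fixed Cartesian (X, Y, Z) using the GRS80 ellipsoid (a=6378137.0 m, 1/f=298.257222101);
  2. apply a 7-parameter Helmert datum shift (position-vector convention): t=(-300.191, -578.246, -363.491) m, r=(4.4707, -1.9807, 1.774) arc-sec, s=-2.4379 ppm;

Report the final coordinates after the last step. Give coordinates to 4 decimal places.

start: φ=68.129621°, λ=61.533486°, h=1649.231 m
→ ECEF (a=6378137.000, f=1/298.257222101): X=1136036.1358, Y=2095237.5537, Z=5898024.2443
→ Helmert 7p (PV): X=1135658.5181, Y=2094536.1335, Z=5897702.6968

X=1135658.5181 m, Y=2094536.1335 m, Z=5897702.6968 m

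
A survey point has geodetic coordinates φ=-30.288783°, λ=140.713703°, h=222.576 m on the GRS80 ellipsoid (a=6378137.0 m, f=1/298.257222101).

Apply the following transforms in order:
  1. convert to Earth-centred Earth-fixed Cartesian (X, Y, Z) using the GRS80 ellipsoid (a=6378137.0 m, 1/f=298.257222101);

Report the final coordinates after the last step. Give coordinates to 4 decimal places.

start: φ=-30.288783°, λ=140.713703°, h=222.576 m
→ ECEF (a=6378137.000, f=1/298.257222101): X=-4266530.4118, Y=3490411.0290, Z=-3198169.6133

X=-4266530.4118 m, Y=3490411.0290 m, Z=-3198169.6133 m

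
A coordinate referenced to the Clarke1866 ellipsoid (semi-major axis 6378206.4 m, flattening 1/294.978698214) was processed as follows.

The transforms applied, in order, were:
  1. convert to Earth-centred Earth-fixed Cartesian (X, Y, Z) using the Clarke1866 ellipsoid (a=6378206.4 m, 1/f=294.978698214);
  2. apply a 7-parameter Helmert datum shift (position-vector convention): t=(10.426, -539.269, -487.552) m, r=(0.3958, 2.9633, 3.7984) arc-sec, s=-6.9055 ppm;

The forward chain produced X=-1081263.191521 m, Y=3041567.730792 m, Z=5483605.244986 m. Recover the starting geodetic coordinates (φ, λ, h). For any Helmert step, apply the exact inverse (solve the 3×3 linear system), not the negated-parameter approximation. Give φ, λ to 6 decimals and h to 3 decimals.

φ=59.683557°, λ=109.567232°, h=1785.829 m

start: X=-1081263.1915, Y=3041567.7308, Z=5483605.2450 m
→ Helmert⁻¹: X=-1081303.8498, Y=3042158.4430, Z=5484109.2955
→ geod (Bowring, a=6378206.400): φ=59.68355700°, λ=109.56723200°, h=1785.8290 m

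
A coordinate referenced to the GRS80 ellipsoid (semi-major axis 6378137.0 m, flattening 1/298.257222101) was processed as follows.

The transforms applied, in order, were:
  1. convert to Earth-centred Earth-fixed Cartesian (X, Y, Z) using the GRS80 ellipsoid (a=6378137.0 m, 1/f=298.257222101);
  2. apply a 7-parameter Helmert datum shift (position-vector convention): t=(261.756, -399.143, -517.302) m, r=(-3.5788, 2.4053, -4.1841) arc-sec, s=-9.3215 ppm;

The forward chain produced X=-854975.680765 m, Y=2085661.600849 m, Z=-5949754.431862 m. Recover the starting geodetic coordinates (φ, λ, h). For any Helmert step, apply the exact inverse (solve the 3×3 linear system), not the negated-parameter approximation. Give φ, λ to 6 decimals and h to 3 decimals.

φ=-69.371401°, λ=112.291049°, h=2747.772 m

start: X=-854975.6808, Y=2085661.6008, Z=-5949754.4319 m
→ Helmert⁻¹: X=-855218.3513, Y=2086166.0639, Z=-5949266.3630
→ geod (Bowring, a=6378137.000): φ=-69.37140100°, λ=112.29104900°, h=2747.7720 m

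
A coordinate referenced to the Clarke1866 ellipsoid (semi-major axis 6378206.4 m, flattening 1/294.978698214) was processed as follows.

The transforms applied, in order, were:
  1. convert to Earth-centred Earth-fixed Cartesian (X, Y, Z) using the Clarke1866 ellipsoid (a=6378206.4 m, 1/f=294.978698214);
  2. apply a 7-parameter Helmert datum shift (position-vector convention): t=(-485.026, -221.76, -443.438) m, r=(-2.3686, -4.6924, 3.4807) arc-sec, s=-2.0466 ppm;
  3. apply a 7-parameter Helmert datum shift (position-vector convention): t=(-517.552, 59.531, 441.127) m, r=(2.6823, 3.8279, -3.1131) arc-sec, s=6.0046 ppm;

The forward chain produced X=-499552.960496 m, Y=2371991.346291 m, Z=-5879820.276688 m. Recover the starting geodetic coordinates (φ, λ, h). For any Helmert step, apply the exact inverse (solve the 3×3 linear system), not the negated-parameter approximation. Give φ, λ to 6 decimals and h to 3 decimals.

φ=-67.732731°, λ=101.869500°, h=131.942 m

start: X=-499552.9605, Y=2371991.3463, Z=-5879820.2767 m
→ Helmert⁻¹: X=-498959.0824, Y=2371833.5743, Z=-5880266.1988
→ Helmert⁻¹: X=-498568.8088, Y=2372136.1217, Z=-5879796.2123
→ geod (Bowring, a=6378206.400): φ=-67.73273100°, λ=101.86950000°, h=131.9420 m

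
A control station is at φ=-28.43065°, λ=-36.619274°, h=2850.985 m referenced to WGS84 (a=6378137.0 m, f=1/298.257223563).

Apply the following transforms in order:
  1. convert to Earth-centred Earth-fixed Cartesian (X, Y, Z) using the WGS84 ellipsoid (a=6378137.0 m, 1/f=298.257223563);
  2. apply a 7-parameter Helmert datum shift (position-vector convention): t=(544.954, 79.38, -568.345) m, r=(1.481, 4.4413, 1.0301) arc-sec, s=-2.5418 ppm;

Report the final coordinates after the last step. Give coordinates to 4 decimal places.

start: φ=-28.430650°, λ=-36.619274°, h=2850.985 m
→ ECEF (a=6378137.000, f=1/298.257223563): X=4507225.7654, Y=-3349714.3262, Z=-3019917.4802
→ Helmert 7p (PV): X=4507710.9668, Y=-3349582.2393, Z=-3020599.2498

X=4507710.9668 m, Y=-3349582.2393 m, Z=-3020599.2498 m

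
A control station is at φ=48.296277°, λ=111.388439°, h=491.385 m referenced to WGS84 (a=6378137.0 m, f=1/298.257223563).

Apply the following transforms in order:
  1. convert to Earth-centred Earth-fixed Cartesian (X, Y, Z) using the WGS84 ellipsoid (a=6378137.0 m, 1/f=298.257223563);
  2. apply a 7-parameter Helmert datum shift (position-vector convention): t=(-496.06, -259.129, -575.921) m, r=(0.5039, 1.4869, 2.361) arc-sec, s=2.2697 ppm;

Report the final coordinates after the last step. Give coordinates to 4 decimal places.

start: φ=48.296277°, λ=111.388439°, h=491.385 m
→ ECEF (a=6378137.000, f=1/298.257223563): X=-1550476.9725, Y=3958702.0136, Z=4739223.6294
→ Helmert 7p (PV): X=-1550987.7011, Y=3958422.5443, Z=4738679.3130

X=-1550987.7011 m, Y=3958422.5443 m, Z=4738679.3130 m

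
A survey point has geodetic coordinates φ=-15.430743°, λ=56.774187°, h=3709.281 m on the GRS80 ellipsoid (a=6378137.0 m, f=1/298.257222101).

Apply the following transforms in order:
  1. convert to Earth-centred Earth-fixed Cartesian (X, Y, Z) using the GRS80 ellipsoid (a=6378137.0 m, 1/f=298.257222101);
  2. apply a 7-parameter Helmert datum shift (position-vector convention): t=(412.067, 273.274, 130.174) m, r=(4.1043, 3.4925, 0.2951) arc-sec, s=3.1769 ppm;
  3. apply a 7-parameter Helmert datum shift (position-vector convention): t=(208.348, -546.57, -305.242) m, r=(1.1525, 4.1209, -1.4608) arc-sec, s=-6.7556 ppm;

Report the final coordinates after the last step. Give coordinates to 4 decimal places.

start: φ=-15.430743°, λ=56.774187°, h=3709.281 m
→ ECEF (a=6378137.000, f=1/298.257222101): X=3371615.9368, Y=5147306.4618, Z=-1687078.2914
→ Helmert 7p (PV): X=3372002.7850, Y=5147634.4820, Z=-1686908.1433
→ Helmert 7p (PV): X=3372191.1072, Y=5147038.6812, Z=-1687240.5949

X=3372191.1072 m, Y=5147038.6812 m, Z=-1687240.5949 m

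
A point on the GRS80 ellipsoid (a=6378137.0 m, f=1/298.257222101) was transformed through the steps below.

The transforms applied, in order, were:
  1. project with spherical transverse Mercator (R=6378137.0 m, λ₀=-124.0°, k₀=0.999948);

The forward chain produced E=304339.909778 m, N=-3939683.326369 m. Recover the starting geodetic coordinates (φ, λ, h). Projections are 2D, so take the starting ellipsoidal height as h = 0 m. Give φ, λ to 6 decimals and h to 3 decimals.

φ=-35.346329°, λ=-120.648695°, h=0.000 m

start: E=304339.9098, N=-3939683.3264 m
→ tm⁻¹: φ=-35.34632900°, λ=-120.64869500°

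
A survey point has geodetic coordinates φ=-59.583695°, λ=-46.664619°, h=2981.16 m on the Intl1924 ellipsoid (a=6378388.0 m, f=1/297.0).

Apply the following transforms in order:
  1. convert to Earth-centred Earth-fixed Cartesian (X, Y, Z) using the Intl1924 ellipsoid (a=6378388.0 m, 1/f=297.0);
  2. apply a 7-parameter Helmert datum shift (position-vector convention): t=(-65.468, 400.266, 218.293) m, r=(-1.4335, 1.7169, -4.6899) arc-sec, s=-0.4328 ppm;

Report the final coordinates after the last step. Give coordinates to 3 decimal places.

start: φ=-59.583695°, λ=-46.664619°, h=2981.160 m
→ ECEF (a=6378388.000, f=1/297.0): X=2222722.8473, Y=-2355779.9039, Z=-5479829.7223
→ Helmert 7p (PV): X=2222557.2405, Y=-2355467.2407, Z=-5479611.1869

X=2222557.241 m, Y=-2355467.241 m, Z=-5479611.187 m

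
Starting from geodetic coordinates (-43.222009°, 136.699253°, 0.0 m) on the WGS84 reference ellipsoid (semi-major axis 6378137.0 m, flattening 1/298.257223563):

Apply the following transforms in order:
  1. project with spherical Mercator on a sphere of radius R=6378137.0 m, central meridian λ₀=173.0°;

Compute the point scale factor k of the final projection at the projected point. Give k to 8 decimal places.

1.37229627

start: φ=-43.222009°, λ=136.699253°, h=0.000 m
→ into merc (λ₀=173.0°): φ=-43.22200900°, λ−λ₀=-36.30074700°
scale k = 1.37229627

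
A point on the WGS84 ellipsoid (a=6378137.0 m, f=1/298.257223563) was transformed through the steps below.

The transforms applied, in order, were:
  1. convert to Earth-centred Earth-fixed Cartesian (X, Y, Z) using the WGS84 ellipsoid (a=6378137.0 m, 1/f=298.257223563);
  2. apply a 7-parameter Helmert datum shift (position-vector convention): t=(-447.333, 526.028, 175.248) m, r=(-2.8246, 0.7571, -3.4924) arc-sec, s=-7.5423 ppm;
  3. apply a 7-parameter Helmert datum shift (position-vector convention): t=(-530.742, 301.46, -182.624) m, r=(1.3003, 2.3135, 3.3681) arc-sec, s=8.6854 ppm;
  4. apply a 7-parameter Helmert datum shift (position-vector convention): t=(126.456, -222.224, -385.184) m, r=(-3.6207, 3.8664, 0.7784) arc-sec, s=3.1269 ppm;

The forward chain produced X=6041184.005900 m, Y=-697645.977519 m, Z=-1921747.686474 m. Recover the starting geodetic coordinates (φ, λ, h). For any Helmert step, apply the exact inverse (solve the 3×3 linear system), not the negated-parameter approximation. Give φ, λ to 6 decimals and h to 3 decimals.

start: X=6041184.0059, Y=-697645.9775, Z=-1921747.6865 m
→ Helmert⁻¹: X=6041072.0419, Y=-697410.6454, Z=-1921255.4978
→ Helmert⁻¹: X=6041560.4620, Y=-697816.8082, Z=-1920984.0264
→ Helmert⁻¹: X=6042072.2397, Y=-698219.4928, Z=-1921161.1484
→ geod (Bowring, a=6378137.000): φ=-17.64013900°, λ=-6.59183900°, h=2291.9130 m

φ=-17.640139°, λ=-6.591839°, h=2291.913 m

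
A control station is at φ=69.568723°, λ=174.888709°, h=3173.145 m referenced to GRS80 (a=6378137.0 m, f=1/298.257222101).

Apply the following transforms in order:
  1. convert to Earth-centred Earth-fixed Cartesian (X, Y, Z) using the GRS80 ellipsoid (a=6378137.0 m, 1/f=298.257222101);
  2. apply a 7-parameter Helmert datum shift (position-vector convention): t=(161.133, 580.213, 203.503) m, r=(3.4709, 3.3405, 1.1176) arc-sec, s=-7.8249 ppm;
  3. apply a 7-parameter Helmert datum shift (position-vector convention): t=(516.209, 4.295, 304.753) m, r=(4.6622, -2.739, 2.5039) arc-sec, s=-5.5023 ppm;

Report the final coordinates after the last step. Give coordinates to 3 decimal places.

X=-2224579.332 m, Y=199352.662 m, Z=5957831.147 m

start: φ=69.568723°, λ=174.888709°, h=3173.145 m
→ ECEF (a=6378137.000, f=1/298.257222101): X=-2225300.1992, Y=199044.7816, Z=5957387.9354
→ Helmert 7p (PV): X=-2225026.2516, Y=199511.1334, Z=5957584.2107
→ Helmert 7p (PV): X=-2224579.3323, Y=199352.6621, Z=5957831.1467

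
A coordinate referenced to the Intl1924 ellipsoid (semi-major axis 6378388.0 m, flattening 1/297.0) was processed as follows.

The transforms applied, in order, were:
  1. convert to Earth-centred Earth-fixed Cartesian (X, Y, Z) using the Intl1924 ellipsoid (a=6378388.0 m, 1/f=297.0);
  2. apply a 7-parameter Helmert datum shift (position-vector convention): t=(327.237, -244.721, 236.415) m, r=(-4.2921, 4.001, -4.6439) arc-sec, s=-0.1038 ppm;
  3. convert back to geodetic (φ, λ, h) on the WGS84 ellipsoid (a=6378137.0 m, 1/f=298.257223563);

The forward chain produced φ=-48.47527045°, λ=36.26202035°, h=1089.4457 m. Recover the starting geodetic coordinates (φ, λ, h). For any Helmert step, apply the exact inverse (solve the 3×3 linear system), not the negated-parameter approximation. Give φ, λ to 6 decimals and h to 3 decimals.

φ=-48.476697°, λ=36.268937°, h=987.698 m

start: φ=-48.475270°, λ=36.262020°, h=1089.446 m
→ ECEF (a=6378137.000, f=1/298.257223563): X=3416396.5113, Y=2506107.8142, Z=-4752890.6647
→ Helmert⁻¹: X=3416105.3923, Y=2506528.6103, Z=-4753009.1520
→ geod (Bowring, a=6378388.000): φ=-48.47669700°, λ=36.26893700°, h=987.6980 m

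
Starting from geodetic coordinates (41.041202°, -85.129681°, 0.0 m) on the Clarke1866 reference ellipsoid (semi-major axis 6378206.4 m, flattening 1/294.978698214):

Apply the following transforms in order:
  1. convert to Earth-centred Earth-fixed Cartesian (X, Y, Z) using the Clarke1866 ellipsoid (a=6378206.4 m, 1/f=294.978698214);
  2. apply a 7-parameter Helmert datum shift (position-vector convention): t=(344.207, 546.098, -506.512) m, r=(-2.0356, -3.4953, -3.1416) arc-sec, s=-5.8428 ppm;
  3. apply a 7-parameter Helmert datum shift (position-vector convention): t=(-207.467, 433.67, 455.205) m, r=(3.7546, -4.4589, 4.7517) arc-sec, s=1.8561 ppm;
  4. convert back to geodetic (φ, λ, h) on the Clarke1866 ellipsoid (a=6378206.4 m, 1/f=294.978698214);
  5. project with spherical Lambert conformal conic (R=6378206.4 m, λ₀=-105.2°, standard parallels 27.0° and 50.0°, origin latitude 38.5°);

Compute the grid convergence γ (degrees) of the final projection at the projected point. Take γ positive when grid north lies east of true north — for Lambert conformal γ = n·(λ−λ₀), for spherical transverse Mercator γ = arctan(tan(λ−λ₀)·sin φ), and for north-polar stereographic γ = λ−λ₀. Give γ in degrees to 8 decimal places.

12.58057533

start: φ=41.041202°, λ=-85.129681°, h=0.000 m
→ ECEF (a=6378206.400, f=1/294.978698214): X=409027.9567, Y=-4800322.8567, Z=4165676.1146
→ Helmert 7p (PV): X=409226.0711, Y=-4799713.8309, Z=4165199.5681
→ Helmert 7p (PV): X=409039.8936, Y=-4799355.4608, Z=4165583.9820
→ geod (Bowring, a=6378206.400): φ=41.04626998°, λ=-85.12856255°, h=-786.7163 m
→ into lcc (λ₀=-105.2°): φ=41.04626998°, λ−λ₀=20.07143745°
convergence γ = 12.58057533°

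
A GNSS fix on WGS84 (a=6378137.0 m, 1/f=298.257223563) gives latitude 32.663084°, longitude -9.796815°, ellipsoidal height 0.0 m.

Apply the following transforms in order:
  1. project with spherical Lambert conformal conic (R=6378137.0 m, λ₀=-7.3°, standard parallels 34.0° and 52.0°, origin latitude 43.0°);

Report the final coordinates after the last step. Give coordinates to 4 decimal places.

E=-234841.0507 m, N=-1139360.2807 m

start: φ=32.663084°, λ=-9.796815°, h=0.000 m
→ lcc (R=6378137.0, λ₀=-7.3°): E=-234841.0507, N=-1139360.2807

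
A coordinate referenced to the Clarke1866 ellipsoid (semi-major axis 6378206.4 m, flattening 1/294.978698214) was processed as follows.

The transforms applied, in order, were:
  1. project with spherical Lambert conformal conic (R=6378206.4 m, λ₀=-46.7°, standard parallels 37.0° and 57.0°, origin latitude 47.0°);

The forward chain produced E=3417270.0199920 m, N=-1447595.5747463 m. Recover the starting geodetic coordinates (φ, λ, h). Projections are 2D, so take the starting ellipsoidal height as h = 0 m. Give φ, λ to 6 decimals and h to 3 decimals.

φ=27.227767°, λ=-12.472531°, h=0.000 m

start: E=3417270.0200, N=-1447595.5747 m
→ lcc⁻¹: φ=27.22776700°, λ=-12.47253100°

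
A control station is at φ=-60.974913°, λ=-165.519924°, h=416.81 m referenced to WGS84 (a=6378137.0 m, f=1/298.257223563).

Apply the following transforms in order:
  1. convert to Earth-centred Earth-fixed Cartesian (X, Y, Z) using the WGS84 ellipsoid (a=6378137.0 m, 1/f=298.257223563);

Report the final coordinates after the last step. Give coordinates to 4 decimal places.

X=-3004216.2025 m, Y=-775828.6813 m, Z=-5554351.2893 m

start: φ=-60.974913°, λ=-165.519924°, h=416.810 m
→ ECEF (a=6378137.000, f=1/298.257223563): X=-3004216.2025, Y=-775828.6813, Z=-5554351.2893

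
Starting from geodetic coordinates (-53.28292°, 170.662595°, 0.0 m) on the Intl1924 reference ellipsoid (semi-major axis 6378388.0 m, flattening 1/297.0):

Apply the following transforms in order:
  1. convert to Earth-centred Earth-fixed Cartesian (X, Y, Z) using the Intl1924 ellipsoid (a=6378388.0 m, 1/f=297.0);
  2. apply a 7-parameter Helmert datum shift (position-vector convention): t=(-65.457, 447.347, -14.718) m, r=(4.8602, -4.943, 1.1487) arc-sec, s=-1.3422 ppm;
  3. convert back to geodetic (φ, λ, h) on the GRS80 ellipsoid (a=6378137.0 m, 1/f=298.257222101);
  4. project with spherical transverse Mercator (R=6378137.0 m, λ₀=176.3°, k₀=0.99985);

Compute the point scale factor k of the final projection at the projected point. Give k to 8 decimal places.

start: φ=-53.282920°, λ=170.662595°, h=0.000 m
→ ECEF (a=6378388.000, f=1/297.0): X=-3771035.4473, Y=620058.9101, Z=-5089531.7967
→ Helmert 7p (PV): X=-3770977.3289, Y=620604.3478, Z=-5089615.4434
→ geod (Bowring, a=6378137.000): φ=-53.28235710°, λ=170.65438466°, h=278.0580 m
→ into tm (λ₀=176.3°): φ=-53.28235710°, λ−λ₀=-5.64561534°
scale k = 1.00158389

1.00158389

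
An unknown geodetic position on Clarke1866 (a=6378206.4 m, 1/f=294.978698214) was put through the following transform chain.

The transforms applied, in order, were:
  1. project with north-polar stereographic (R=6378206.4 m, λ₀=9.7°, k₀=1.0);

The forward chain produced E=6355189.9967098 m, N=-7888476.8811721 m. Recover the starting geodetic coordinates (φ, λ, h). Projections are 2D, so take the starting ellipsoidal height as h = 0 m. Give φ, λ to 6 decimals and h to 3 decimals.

start: E=6355189.9967, N=-7888476.8812 m
→ stereo⁻¹: φ=13.09319800°, λ=48.55594500°

φ=13.093198°, λ=48.555945°, h=0.000 m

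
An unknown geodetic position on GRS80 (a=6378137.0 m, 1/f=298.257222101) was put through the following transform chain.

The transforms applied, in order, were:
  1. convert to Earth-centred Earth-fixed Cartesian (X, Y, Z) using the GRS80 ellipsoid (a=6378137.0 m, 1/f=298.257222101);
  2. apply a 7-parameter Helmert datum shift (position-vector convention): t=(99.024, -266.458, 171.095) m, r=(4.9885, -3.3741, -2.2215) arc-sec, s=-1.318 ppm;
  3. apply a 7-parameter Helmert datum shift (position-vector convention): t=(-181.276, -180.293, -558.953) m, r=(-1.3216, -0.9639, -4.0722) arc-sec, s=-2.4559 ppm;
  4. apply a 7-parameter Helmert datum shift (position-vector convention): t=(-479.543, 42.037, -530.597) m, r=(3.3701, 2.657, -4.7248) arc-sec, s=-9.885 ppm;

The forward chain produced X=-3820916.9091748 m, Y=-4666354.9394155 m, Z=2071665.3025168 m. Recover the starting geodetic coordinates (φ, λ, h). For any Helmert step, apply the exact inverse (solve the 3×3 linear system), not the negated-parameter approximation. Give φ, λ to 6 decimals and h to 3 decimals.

start: X=-3820916.9092, Y=-4666354.9394, Z=2071665.3025 m
→ Helmert⁻¹: X=-3820394.9322, Y=-4666496.7582, Z=2072243.4155
→ Helmert⁻¹: X=-3820121.2247, Y=-4666416.6253, Z=2072795.4118
→ Helmert⁻¹: X=-3820141.1216, Y=-4666147.3302, Z=2072802.3893
→ geod (Bowring, a=6378137.000): φ=19.08758900°, λ=-129.30693900°, h=881.0380 m

φ=19.087589°, λ=-129.306939°, h=881.038 m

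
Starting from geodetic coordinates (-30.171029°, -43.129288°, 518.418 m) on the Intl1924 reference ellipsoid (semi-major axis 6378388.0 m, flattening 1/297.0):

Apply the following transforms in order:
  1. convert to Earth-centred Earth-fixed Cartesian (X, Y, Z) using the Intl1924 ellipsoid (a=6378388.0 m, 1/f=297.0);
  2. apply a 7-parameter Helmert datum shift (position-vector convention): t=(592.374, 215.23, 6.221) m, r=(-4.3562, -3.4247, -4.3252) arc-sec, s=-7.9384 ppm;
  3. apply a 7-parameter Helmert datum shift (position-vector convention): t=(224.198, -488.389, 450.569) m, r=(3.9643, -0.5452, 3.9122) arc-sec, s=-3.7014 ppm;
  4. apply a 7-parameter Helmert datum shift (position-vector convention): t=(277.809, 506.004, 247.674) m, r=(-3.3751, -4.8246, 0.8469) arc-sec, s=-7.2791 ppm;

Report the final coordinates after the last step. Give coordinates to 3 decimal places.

X=4029318.834 m, Y=-3773092.045 m, Z=-3186079.894 m

start: φ=-30.171029°, λ=-43.129288°, h=518.418 m
→ ECEF (a=6378388.000, f=1/297.0): X=4028156.8595, Y=-3773346.5678, Z=-3187085.3347
→ Helmert 7p (PV): X=4028691.0492, Y=-3773253.1588, Z=-3186907.2424
→ Helmert 7p (PV): X=4028980.3256, Y=-3773589.9196, Z=-3186506.7484
→ Helmert 7p (PV): X=4029318.8339, Y=-3773092.0451, Z=-3186079.8944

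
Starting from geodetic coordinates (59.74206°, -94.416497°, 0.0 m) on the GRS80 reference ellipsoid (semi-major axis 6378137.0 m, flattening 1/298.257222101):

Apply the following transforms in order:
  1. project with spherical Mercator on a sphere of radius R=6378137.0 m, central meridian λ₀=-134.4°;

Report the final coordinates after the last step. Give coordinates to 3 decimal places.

E=4450943.194 m, N=8342532.938 m

start: φ=59.742060°, λ=-94.416497°, h=0.000 m
→ merc (R=6378137.0, λ₀=-134.4°): E=4450943.1941, N=8342532.9378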